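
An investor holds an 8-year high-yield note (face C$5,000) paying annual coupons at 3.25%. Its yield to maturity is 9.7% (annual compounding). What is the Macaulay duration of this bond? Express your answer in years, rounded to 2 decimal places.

Periodic yield y = 0.097. Discount each cash flow and weight by its year:
  t   CF        PV=CF/(1+0.097)^t    t·PV
  1       162.50       148.1313       148.1313
  2       162.50       135.0331       270.0661
  3       162.50       123.0930       369.2791
  4       162.50       112.2088       448.8351
  5       162.50       102.2869       511.4347
  6       162.50        93.2424       559.4546
  7       162.50        84.9977       594.9836
  8     5,162.50     2,461.5408    19,692.3266
  Σ                  3,260.5340    22,594.5113
Price P = Σ PV = 3,260.5340.
Macaulay duration = Σ(t·PV) / P = 22,594.5113 / 3,260.5340 = 6.92970 years.

6.93 years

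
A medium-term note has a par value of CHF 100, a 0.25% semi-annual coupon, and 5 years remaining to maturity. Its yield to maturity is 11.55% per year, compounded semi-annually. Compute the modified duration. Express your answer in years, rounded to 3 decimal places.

Periodic yield y = 0.05775. First find Macaulay duration:
  t   CF        PV=CF/(1+0.05775)^t    t·PV
  1        0.125         0.1182         0.1182
  2        0.125         0.1117         0.2234
  3        0.125         0.1056         0.3169
  4        0.125         0.0999         0.3994
  5        0.125         0.0944         0.4720
  6        0.125         0.0893         0.5355
  7        0.125         0.0844         0.5906
  8        0.125         0.0798         0.6382
  9        0.125         0.0754         0.6787
  10     100.125        57.1100       571.1000
  Σ                     57.9686       575.0730
P = 57.9686; Macaulay duration = 575.0730 / 57.9686 = 9.92042 half-year periods = 4.96021 years.
Modified duration = D_Mac / (1 + y) = 4.96021 / 1.05775 = 4.68940 years.

4.689 years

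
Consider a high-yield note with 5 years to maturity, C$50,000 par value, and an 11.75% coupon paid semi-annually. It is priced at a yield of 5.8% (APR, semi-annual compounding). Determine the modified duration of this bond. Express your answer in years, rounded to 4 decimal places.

3.9356 years

Periodic yield y = 0.029. First find Macaulay duration:
  t   CF        PV=CF/(1+0.029)^t    t·PV
  1     2,937.50     2,854.7133     2,854.7133
  2     2,937.50     2,774.2598     5,548.5196
  3     2,937.50     2,696.0736     8,088.2209
  4     2,937.50     2,620.0910    10,480.3640
  5     2,937.50     2,546.2498    12,731.2488
  6     2,937.50     2,474.4896    14,846.9374
  7     2,937.50     2,404.7518    16,833.2623
  8     2,937.50     2,336.9794    18,695.8349
  9     2,937.50     2,271.1170    20,440.0527
  10   52,937.50    39,774.9535   397,749.5345
  Σ                 62,753.6786   508,268.6885
P = 62,753.6786; Macaulay duration = 508,268.6885 / 62,753.6786 = 8.09942 half-year periods = 4.04971 years.
Modified duration = D_Mac / (1 + y) = 4.04971 / 1.029 = 3.93558 years.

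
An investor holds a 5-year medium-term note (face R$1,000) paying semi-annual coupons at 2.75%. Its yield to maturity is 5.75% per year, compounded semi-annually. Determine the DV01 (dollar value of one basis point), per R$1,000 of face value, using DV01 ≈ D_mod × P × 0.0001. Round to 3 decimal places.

Periodic yield y = 0.02875.
  t   CF        PV=CF/(1+0.02875)^t    t·PV
  1        13.75        13.3657        13.3657
  2        13.75        12.9922        25.9844
  3        13.75        12.6291        37.8874
  4        13.75        12.2762        49.1047
  5        13.75        11.9331        59.6655
  6        13.75        11.5996        69.5977
  7        13.75        11.2754        78.9281
  8        13.75        10.9603        87.6827
  9        13.75        10.6540        95.8863
  10    1,013.75       763.5410     7,635.4104
  Σ                    871.2268     8,153.5130
P = 871.2268; D_Mac = 9.35866 half-year periods = 4.67933 yrs; D_mod = 4.54856 yrs.
DV01 ≈ 4.54856 × 871.2268 × 0.0001 = 0.396283.

R$0.396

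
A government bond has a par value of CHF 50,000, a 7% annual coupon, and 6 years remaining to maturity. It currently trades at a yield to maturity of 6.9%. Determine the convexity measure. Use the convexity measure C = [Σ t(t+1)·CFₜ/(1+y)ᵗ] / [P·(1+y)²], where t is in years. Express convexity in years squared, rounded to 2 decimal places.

29.50

With y = 0.069:
  t   CF        PV=CF/(1+0.069)^t    t·PV        t(t+1)·PV
  1     3,500.00     3,274.0879     3,274.0879       6,548.1759
  2     3,500.00     3,062.7577     6,125.5153      18,376.5459
  3     3,500.00     2,865.0680     8,595.2039      34,380.8156
  4     3,500.00     2,680.1384    10,720.5537      53,602.7683
  5     3,500.00     2,507.1454    12,535.7269      75,214.3615
  6    53,500.00    35,849.8672   215,099.2030   1,505,694.4208
  Σ                 50,239.0645   256,350.2907   1,693,817.0879
P = 50,239.0645.
Convexity = Σ t(t+1)·PV / [P·(1+y)²] = 1,693,817.0879 / (50,239.0645 × 1.142761) = 29.50323.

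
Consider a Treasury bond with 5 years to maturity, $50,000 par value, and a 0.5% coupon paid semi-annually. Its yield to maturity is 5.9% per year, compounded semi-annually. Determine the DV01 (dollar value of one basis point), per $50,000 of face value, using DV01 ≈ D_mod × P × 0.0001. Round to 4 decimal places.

Periodic yield y = 0.0295.
  t   CF        PV=CF/(1+0.0295)^t    t·PV
  1       125.00       121.4182       121.4182
  2       125.00       117.9390       235.8779
  3       125.00       114.5595       343.6784
  4       125.00       111.2768       445.1072
  5       125.00       108.0882       540.4410
  6       125.00       104.9910       629.9458
  7       125.00       101.9825       713.8773
  8       125.00        99.0602       792.4816
  9       125.00        96.2217       865.9950
  10   50,125.00    37,479.2487   374,792.4866
  Σ                 38,454.7855   379,481.3089
P = 38,454.7855; D_Mac = 9.86825 half-year periods = 4.93412 yrs; D_mod = 4.79274 yrs.
DV01 ≈ 4.79274 × 38,454.7855 × 0.0001 = 18.430370.

$18.4304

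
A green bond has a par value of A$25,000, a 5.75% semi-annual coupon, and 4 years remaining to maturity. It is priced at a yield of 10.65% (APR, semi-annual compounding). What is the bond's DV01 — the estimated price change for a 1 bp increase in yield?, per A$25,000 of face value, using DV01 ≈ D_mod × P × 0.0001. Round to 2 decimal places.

Periodic yield y = 0.05325.
  t   CF        PV=CF/(1+0.05325)^t    t·PV
  1       718.75       682.4116       682.4116
  2       718.75       647.9104     1,295.8207
  3       718.75       615.1534     1,845.4603
  4       718.75       584.0526     2,336.2105
  5       718.75       554.5242     2,772.6211
  6       718.75       526.4887     3,158.9322
  7       718.75       499.8706     3,499.0941
  8    25,718.75    16,982.3628   135,858.9024
  Σ                 21,092.7743   151,449.4529
P = 21,092.7743; D_Mac = 7.18016 half-year periods = 3.59008 yrs; D_mod = 3.40857 yrs.
DV01 ≈ 3.40857 × 21,092.7743 × 0.0001 = 7.189625.

A$7.19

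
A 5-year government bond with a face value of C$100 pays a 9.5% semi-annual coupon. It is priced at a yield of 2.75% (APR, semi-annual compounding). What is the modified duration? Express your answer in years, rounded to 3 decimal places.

Periodic yield y = 0.01375. First find Macaulay duration:
  t   CF        PV=CF/(1+0.01375)^t    t·PV
  1         4.75         4.6856         4.6856
  2         4.75         4.6220         9.2440
  3         4.75         4.5593        13.6780
  4         4.75         4.4975        17.9900
  5         4.75         4.4365        22.1824
  6         4.75         4.3763        26.2579
  7         4.75         4.3170        30.2187
  8         4.75         4.2584        34.0672
  9         4.75         4.2006        37.8058
  10      104.75        91.3788       913.7878
  Σ                    131.3320     1,109.9174
P = 131.3320; Macaulay duration = 1,109.9174 / 131.3320 = 8.45123 half-year periods = 4.22562 years.
Modified duration = D_Mac / (1 + y) = 4.22562 / 1.01375 = 4.16830 years.

4.168 years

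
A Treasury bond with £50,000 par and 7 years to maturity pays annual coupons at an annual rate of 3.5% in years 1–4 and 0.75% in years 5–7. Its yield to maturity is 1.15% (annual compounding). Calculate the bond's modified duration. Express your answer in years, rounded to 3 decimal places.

Periodic yield y = 0.0115. First find Macaulay duration:
  t   CF        PV=CF/(1+0.0115)^t    t·PV
  1     1,750.00     1,730.1038     1,730.1038
  2     1,750.00     1,710.4338     3,420.8676
  3     1,750.00     1,690.9875     5,072.9624
  4     1,750.00     1,671.7622     6,687.0488
  5       375.00       354.1619     1,770.8095
  6       375.00       350.1353     2,100.8120
  7    50,375.00    46,500.0960   325,500.6719
  Σ                 54,007.6805   346,283.2760
P = 54,007.6805; Macaulay duration = 346,283.2760 / 54,007.6805 = 6.41174 years.
Modified duration = D_Mac / (1 + y) = 6.41174 / 1.0115 = 6.33884 years.

6.339 years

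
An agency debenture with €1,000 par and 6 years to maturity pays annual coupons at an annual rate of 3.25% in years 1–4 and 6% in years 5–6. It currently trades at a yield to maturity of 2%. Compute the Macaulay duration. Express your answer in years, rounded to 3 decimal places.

Periodic yield y = 0.02. Discount each cash flow and weight by its year:
  t   CF        PV=CF/(1+0.02)^t    t·PV
  1        32.50        31.8627        31.8627
  2        32.50        31.2380        62.4760
  3        32.50        30.6255        91.8764
  4        32.50        30.0250       120.0999
  5        60.00        54.3438       271.7192
  6     1,060.00       941.2497     5,647.4980
  Σ                  1,119.3447     6,225.5323
Price P = Σ PV = 1,119.3447.
Macaulay duration = Σ(t·PV) / P = 6,225.5323 / 1,119.3447 = 5.56177 years.

5.562 years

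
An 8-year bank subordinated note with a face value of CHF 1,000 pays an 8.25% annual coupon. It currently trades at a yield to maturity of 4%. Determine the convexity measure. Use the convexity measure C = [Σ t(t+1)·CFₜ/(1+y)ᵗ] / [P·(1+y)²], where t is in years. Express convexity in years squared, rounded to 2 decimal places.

With y = 0.04:
  t   CF        PV=CF/(1+0.04)^t    t·PV        t(t+1)·PV
  1        82.50        79.3269        79.3269         158.6538
  2        82.50        76.2759       152.5518         457.6553
  3        82.50        73.3422       220.0266         880.1064
  4        82.50        70.5213       282.0854       1,410.4269
  5        82.50        67.8090       339.0449       2,034.2696
  6        82.50        65.2009       391.2057       2,738.4398
  7        82.50        62.6932       438.8525       3,510.8203
  8     1,082.50       790.9721     6,327.7772      56,949.9946
  Σ                  1,286.1417     8,230.8710      68,140.3668
P = 1,286.1417.
Convexity = Σ t(t+1)·PV / [P·(1+y)²] = 68,140.3668 / (1,286.1417 × 1.081600) = 48.98341.

48.98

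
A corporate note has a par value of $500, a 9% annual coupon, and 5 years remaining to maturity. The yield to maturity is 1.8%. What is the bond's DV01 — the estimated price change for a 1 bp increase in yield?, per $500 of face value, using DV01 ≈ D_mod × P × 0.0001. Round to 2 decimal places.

$0.29

Periodic yield y = 0.018.
  t   CF        PV=CF/(1+0.018)^t    t·PV
  1        45.00        44.2043        44.2043
  2        45.00        43.4227        86.8454
  3        45.00        42.6549       127.9648
  4        45.00        41.9007       167.6028
  5       545.00       498.4913     2,492.4567
  Σ                    670.6740     2,919.0740
P = 670.6740; D_Mac = 4.35245 yrs; D_mod = 4.27549 yrs.
DV01 ≈ 4.27549 × 670.6740 × 0.0001 = 0.286746.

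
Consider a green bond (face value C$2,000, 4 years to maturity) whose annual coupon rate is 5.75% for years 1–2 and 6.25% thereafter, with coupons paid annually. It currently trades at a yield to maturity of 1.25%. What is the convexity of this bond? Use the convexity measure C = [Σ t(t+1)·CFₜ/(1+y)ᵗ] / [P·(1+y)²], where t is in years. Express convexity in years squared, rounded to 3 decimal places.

17.623

With y = 0.0125:
  t   CF        PV=CF/(1+0.0125)^t    t·PV        t(t+1)·PV
  1       115.00       113.5802       113.5802         227.1605
  2       115.00       112.1780       224.3560         673.0681
  3       125.00       120.4273       361.2819       1,445.1275
  4     2,125.00     2,021.9891     8,087.9563      40,439.7817
  Σ                  2,368.1746     8,787.1745      42,785.1378
P = 2,368.1746.
Convexity = Σ t(t+1)·PV / [P·(1+y)²] = 42,785.1378 / (2,368.1746 × 1.025156) = 17.62338.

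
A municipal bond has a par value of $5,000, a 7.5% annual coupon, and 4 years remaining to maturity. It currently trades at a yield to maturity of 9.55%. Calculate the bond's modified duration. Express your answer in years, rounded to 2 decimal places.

Periodic yield y = 0.0955. First find Macaulay duration:
  t   CF        PV=CF/(1+0.0955)^t    t·PV
  1       375.00       342.3094       342.3094
  2       375.00       312.4687       624.9374
  3       375.00       285.2293       855.6879
  4     5,375.00     3,731.8909    14,927.5637
  Σ                  4,671.8983    16,750.4984
P = 4,671.8983; Macaulay duration = 16,750.4984 / 4,671.8983 = 3.58537 years.
Modified duration = D_Mac / (1 + y) = 3.58537 / 1.0955 = 3.27282 years.

3.27 years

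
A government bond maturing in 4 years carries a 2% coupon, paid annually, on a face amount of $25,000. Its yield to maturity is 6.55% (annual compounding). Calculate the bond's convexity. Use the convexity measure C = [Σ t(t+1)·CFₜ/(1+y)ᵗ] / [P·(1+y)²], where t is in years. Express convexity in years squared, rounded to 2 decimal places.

With y = 0.0655:
  t   CF        PV=CF/(1+0.0655)^t    t·PV        t(t+1)·PV
  1       500.00       469.2633       469.2633         938.5265
  2       500.00       440.4160       880.8320       2,642.4960
  3       500.00       413.3421     1,240.0263       4,960.1052
  4    25,500.00    19,784.5585    79,138.2342     395,691.1709
  Σ                 21,107.5799    81,728.3558     404,232.2987
P = 21,107.5799.
Convexity = Σ t(t+1)·PV / [P·(1+y)²] = 404,232.2987 / (21,107.5799 × 1.135290) = 16.86886.

16.87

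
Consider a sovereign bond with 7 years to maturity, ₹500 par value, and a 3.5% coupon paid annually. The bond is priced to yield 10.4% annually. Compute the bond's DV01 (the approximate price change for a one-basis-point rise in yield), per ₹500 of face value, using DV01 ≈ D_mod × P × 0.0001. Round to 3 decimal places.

Periodic yield y = 0.104.
  t   CF        PV=CF/(1+0.104)^t    t·PV
  1        17.50        15.8514        15.8514
  2        17.50        14.3582        28.7164
  3        17.50        13.0056        39.0168
  4        17.50        11.7804        47.1218
  5        17.50        10.6707        53.3535
  6        17.50         9.6655        57.9929
  7       517.50       258.8969     1,812.2783
  Σ                    334.2288     2,054.3311
P = 334.2288; D_Mac = 6.14648 yrs; D_mod = 5.56747 yrs.
DV01 ≈ 5.56747 × 334.2288 × 0.0001 = 0.186081.

₹0.186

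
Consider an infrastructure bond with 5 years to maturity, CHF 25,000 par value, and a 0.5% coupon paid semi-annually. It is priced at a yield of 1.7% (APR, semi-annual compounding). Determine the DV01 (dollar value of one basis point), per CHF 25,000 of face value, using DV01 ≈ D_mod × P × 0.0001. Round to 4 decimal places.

CHF 11.5494

Periodic yield y = 0.0085.
  t   CF        PV=CF/(1+0.0085)^t    t·PV
  1        62.50        61.9732        61.9732
  2        62.50        61.4509       122.9018
  3        62.50        60.9330       182.7989
  4        62.50        60.4194       241.6776
  5        62.50        59.9102       299.5508
  6        62.50        59.4052       356.4313
  7        62.50        58.9045       412.3317
  8        62.50        58.4081       467.2645
  9        62.50        57.9158       521.2420
  10   25,062.50    23,028.4848   230,284.8484
  Σ                 23,567.8051   232,951.0203
P = 23,567.8051; D_Mac = 9.88429 half-year periods = 4.94215 yrs; D_mod = 4.90049 yrs.
DV01 ≈ 4.90049 × 23,567.8051 × 0.0001 = 11.549381.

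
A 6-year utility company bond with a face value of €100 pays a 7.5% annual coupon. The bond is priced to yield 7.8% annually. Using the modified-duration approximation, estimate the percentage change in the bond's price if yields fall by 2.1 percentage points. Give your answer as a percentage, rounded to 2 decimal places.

Periodic yield y = 0.078. Modified duration first:
  t   CF        PV=CF/(1+0.078)^t    t·PV
  1         7.50         6.9573         6.9573
  2         7.50         6.4539        12.9078
  3         7.50         5.9869        17.9608
  4         7.50         5.5537        22.2150
  5         7.50         5.1519        25.7595
  6       107.50        68.5008       411.0050
  Σ                     98.6047       496.8055
P = 98.6047; D_Mac = 5.03836 yrs; D_mod = 5.03836/(1+0.078) = 4.67380 yrs.
ΔP/P ≈ -D_mod · Δy = -4.67380 × (-0.021) = +0.098150 = +9.8150%.

+9.81%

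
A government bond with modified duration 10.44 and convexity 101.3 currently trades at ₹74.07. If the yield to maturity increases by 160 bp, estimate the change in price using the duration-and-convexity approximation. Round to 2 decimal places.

Duration effect: -D_mod·Δy = -10.44 × (+0.016) = -0.167040
Convexity effect: ½·C·(Δy)² = 0.5 × 101.3 × (0.016)² = +0.0129664
ΔP/P ≈ -0.167040 + 0.0129664 = -0.1540736
ΔP ≈ 74.07 × (-0.1540736) = -11.412231552.

-₹11.41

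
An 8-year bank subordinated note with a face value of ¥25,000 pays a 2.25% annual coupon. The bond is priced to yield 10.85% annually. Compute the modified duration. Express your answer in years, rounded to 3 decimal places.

6.454 years

Periodic yield y = 0.1085. First find Macaulay duration:
  t   CF        PV=CF/(1+0.1085)^t    t·PV
  1       562.50       507.4425       507.4425
  2       562.50       457.7740       915.5480
  3       562.50       412.9671     1,238.9012
  4       562.50       372.5459     1,490.1834
  5       562.50       336.0811     1,680.4053
  6       562.50       303.1854     1,819.1126
  7       562.50       273.5096     1,914.5675
  8    25,562.50    11,212.8948    89,703.1580
  Σ                 13,876.4003    99,269.3187
P = 13,876.4003; Macaulay duration = 99,269.3187 / 13,876.4003 = 7.15382 years.
Modified duration = D_Mac / (1 + y) = 7.15382 / 1.1085 = 6.45361 years.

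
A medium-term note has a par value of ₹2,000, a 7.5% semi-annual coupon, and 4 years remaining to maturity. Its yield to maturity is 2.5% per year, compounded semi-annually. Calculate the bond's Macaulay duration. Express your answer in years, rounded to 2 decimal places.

3.57 years

Periodic yield y = 0.0125. Discount each cash flow and weight by its period:
  t   CF        PV=CF/(1+0.0125)^t    t·PV
  1        75.00        74.0741        74.0741
  2        75.00        73.1596       146.3192
  3        75.00        72.2564       216.7691
  4        75.00        71.3643       285.4573
  5        75.00        70.4833       352.4164
  6        75.00        69.6131       417.6787
  7        75.00        68.7537       481.2759
  8     2,075.00     1,878.7018    15,029.6142
  Σ                  2,378.4062    17,003.6048
Price P = Σ PV = 2,378.4062.
Macaulay duration = Σ(t·PV) / P = 17,003.6048 / 2,378.4062 = 7.14916 half-year periods.
In years: 7.14916 / 2 = 3.57458 years.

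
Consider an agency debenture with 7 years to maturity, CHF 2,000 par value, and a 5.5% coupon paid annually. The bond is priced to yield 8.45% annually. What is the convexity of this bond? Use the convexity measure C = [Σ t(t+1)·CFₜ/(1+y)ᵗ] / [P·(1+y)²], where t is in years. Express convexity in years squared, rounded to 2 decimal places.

37.76

With y = 0.0845:
  t   CF        PV=CF/(1+0.0845)^t    t·PV        t(t+1)·PV
  1       110.00       101.4292       101.4292         202.8585
  2       110.00        93.5263       187.0525         561.1576
  3       110.00        86.2391       258.7172       1,034.8687
  4       110.00        79.5196       318.0786       1,590.3930
  5       110.00        73.3238       366.6189       2,199.7137
  6       110.00        67.6107       405.6641       2,839.6488
  7     2,110.00     1,195.8468     8,370.9279      66,967.4231
  Σ                  1,697.4955    10,008.4885      75,396.0634
P = 1,697.4955.
Convexity = Σ t(t+1)·PV / [P·(1+y)²] = 75,396.0634 / (1,697.4955 × 1.176140) = 37.76426.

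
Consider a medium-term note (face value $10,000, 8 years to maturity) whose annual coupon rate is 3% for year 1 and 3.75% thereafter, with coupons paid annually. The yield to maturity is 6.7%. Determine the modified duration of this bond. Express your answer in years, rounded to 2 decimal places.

6.55 years

Periodic yield y = 0.067. First find Macaulay duration:
  t   CF        PV=CF/(1+0.067)^t    t·PV
  1       300.00       281.1621       281.1621
  2       375.00       329.3839       658.7679
  3       375.00       308.7010       926.1029
  4       375.00       289.3168     1,157.2670
  5       375.00       271.1497     1,355.7486
  6       375.00       254.1235     1,524.7407
  7       375.00       238.1663     1,667.1642
  8    10,375.00     6,175.5089    49,404.0710
  Σ                  8,147.5122    56,975.0245
P = 8,147.5122; Macaulay duration = 56,975.0245 / 8,147.5122 = 6.99294 years.
Modified duration = D_Mac / (1 + y) = 6.99294 / 1.067 = 6.55383 years.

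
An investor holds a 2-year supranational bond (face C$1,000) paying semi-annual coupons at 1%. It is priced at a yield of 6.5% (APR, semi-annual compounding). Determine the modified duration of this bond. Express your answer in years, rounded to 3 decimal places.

1.922 years

Periodic yield y = 0.0325. First find Macaulay duration:
  t   CF        PV=CF/(1+0.0325)^t    t·PV
  1         5.00         4.8426         4.8426
  2         5.00         4.6902         9.3804
  3         5.00         4.5426        13.6277
  4     1,005.00       884.3126     3,537.2505
  Σ                    898.3880     3,565.1011
P = 898.3880; Macaulay duration = 3,565.1011 / 898.3880 = 3.96833 half-year periods = 1.98417 years.
Modified duration = D_Mac / (1 + y) = 1.98417 / 1.0325 = 1.92171 years.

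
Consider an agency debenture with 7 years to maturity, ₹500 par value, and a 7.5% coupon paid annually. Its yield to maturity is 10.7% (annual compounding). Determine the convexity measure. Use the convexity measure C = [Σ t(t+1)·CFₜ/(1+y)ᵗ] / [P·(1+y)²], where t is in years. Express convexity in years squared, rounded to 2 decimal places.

33.48

With y = 0.107:
  t   CF        PV=CF/(1+0.107)^t    t·PV        t(t+1)·PV
  1        37.50        33.8753        33.8753          67.7507
  2        37.50        30.6010        61.2021         183.6062
  3        37.50        27.6432        82.9296         331.7185
  4        37.50        24.9713        99.8851         499.4256
  5        37.50        22.5576       112.7881         676.7284
  6        37.50        20.3772       122.2635         855.8444
  7       537.50       263.8427     1,846.8991      14,775.1926
  Σ                    423.8684     2,359.8428      17,390.2663
P = 423.8684.
Convexity = Σ t(t+1)·PV / [P·(1+y)²] = 17,390.2663 / (423.8684 × 1.225449) = 33.47957.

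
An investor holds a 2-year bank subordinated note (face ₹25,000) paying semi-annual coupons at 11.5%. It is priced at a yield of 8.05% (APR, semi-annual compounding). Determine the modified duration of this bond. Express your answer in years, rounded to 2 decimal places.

1.78 years

Periodic yield y = 0.04025. First find Macaulay duration:
  t   CF        PV=CF/(1+0.04025)^t    t·PV
  1     1,437.50     1,381.8794     1,381.8794
  2     1,437.50     1,328.4108     2,656.8216
  3     1,437.50     1,277.0111     3,831.0334
  4    26,437.50    22,577.1692    90,308.6766
  Σ                 26,564.4705    98,178.4110
P = 26,564.4705; Macaulay duration = 98,178.4110 / 26,564.4705 = 3.69585 half-year periods = 1.84793 years.
Modified duration = D_Mac / (1 + y) = 1.84793 / 1.04025 = 1.77643 years.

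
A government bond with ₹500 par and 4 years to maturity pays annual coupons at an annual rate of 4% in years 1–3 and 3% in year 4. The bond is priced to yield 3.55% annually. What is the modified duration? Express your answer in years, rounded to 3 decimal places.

3.646 years

Periodic yield y = 0.0355. First find Macaulay duration:
  t   CF        PV=CF/(1+0.0355)^t    t·PV
  1        20.00        19.3143        19.3143
  2        20.00        18.6522        37.3044
  3        20.00        18.0127        54.0382
  4       515.00       447.9266     1,791.7062
  Σ                    503.9058     1,902.3632
P = 503.9058; Macaulay duration = 1,902.3632 / 503.9058 = 3.77524 years.
Modified duration = D_Mac / (1 + y) = 3.77524 / 1.0355 = 3.64581 years.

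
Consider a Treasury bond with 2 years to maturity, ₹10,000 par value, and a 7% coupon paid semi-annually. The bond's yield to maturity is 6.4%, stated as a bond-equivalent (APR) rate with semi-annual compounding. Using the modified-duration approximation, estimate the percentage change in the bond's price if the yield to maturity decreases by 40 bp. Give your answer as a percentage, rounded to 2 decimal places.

Periodic yield y = 0.032. Modified duration first:
  t   CF        PV=CF/(1+0.032)^t    t·PV
  1       350.00       339.1473       339.1473
  2       350.00       328.6311       657.2622
  3       350.00       318.4410       955.3229
  4    10,350.00     9,124.7623    36,499.0493
  Σ                 10,110.9817    38,450.7817
P = 10,110.9817; D_Mac = 3.80287 half-year periods = 1.90144 yrs; D_mod = 1.90144/(1+0.032) = 1.84248 yrs.
ΔP/P ≈ -D_mod · Δy = -1.84248 × (-0.004) = +0.007370 = +0.7370%.

+0.74%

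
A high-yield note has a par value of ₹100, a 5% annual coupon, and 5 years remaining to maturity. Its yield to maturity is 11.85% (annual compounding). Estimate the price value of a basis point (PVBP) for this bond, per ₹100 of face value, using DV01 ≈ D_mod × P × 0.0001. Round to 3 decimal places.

Periodic yield y = 0.1185.
  t   CF        PV=CF/(1+0.1185)^t    t·PV
  1         5.00         4.4703         4.4703
  2         5.00         3.9967         7.9933
  3         5.00         3.5732        10.7197
  4         5.00         3.1947        12.7787
  5       105.00        59.9804       299.9020
  Σ                     75.2152       335.8640
P = 75.2152; D_Mac = 4.46537 yrs; D_mod = 3.99229 yrs.
DV01 ≈ 3.99229 × 75.2152 × 0.0001 = 0.030028.

₹0.030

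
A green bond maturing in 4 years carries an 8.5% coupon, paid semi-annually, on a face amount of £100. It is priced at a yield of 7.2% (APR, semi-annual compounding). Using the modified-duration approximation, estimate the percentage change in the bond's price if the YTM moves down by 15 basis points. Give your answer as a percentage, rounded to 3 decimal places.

Periodic yield y = 0.036. Modified duration first:
  t   CF        PV=CF/(1+0.036)^t    t·PV
  1         4.25         4.1023         4.1023
  2         4.25         3.9598         7.9195
  3         4.25         3.8222        11.4665
  4         4.25         3.6894        14.7574
  5         4.25         3.5611        17.8057
  6         4.25         3.4374        20.6244
  7         4.25         3.3180        23.2257
  8       104.25        78.5594       628.4750
  Σ                    104.4495       728.3766
P = 104.4495; D_Mac = 6.97348 half-year periods = 3.48674 yrs; D_mod = 3.48674/(1+0.036) = 3.36558 yrs.
ΔP/P ≈ -D_mod · Δy = -3.36558 × (-0.0015) = +0.005048 = +0.5048%.

+0.505%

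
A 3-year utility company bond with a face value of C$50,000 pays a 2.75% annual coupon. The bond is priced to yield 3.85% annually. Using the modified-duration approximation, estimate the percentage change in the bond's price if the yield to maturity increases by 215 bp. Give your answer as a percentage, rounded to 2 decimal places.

Periodic yield y = 0.0385. Modified duration first:
  t   CF        PV=CF/(1+0.0385)^t    t·PV
  1     1,375.00     1,324.0250     1,324.0250
  2     1,375.00     1,274.9399     2,549.8797
  3    51,375.00    45,870.3794   137,611.1382
  Σ                 48,469.3443   141,485.0429
P = 48,469.3443; D_Mac = 2.91906 yrs; D_mod = 2.91906/(1+0.0385) = 2.81084 yrs.
ΔP/P ≈ -D_mod · Δy = -2.81084 × (+0.0215) = -0.060433 = -6.0433%.

-6.04%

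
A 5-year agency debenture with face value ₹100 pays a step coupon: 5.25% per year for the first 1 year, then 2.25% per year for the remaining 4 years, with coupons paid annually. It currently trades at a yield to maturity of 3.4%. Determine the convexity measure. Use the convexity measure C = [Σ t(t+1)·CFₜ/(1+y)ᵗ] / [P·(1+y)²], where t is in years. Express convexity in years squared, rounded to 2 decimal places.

With y = 0.034:
  t   CF        PV=CF/(1+0.034)^t    t·PV        t(t+1)·PV
  1         5.25         5.0774         5.0774          10.1547
  2         2.25         2.1045         4.2089          12.6268
  3         2.25         2.0353         6.1058          24.4232
  4         2.25         1.9683         7.8734          39.3668
  5       102.25        86.5089       432.5443       2,595.2660
  Σ                     97.6943       455.8098       2,681.8375
P = 97.6943.
Convexity = Σ t(t+1)·PV / [P·(1+y)²] = 2,681.8375 / (97.6943 × 1.069156) = 25.67569.

25.68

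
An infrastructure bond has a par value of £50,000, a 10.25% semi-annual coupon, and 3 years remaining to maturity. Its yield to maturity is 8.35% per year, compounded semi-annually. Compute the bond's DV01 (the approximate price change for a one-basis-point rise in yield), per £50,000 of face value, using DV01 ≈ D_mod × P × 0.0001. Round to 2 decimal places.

£13.43

Periodic yield y = 0.04175.
  t   CF        PV=CF/(1+0.04175)^t    t·PV
  1     2,562.50     2,459.8032     2,459.8032
  2     2,562.50     2,361.2222     4,722.4444
  3     2,562.50     2,266.5920     6,799.7759
  4     2,562.50     2,175.7542     8,703.0169
  5     2,562.50     2,088.5570    10,442.7849
  6    52,562.50    41,123.9629   246,743.7772
  Σ                 52,475.8915   279,871.6026
P = 52,475.8915; D_Mac = 5.33334 half-year periods = 2.66667 yrs; D_mod = 2.55980 yrs.
DV01 ≈ 2.55980 × 52,475.8915 × 0.0001 = 13.432762.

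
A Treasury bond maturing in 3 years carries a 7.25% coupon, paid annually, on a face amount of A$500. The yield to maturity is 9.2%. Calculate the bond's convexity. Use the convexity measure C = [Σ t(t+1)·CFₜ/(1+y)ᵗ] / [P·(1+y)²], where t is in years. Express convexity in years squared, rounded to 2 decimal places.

9.16

With y = 0.092:
  t   CF        PV=CF/(1+0.092)^t    t·PV        t(t+1)·PV
  1        36.25        33.1960        33.1960          66.3919
  2        36.25        30.3992        60.7985         182.3954
  3       536.25       411.8124     1,235.4371       4,941.7485
  Σ                    475.4076     1,329.4316       5,190.5359
P = 475.4076.
Convexity = Σ t(t+1)·PV / [P·(1+y)²] = 5,190.5359 / (475.4076 × 1.192464) = 9.15590.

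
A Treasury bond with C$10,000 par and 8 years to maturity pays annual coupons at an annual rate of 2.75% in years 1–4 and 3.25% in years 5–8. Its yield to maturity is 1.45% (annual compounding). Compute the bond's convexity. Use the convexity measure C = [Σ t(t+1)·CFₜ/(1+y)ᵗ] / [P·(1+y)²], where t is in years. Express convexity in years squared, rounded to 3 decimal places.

With y = 0.0145:
  t   CF        PV=CF/(1+0.0145)^t    t·PV        t(t+1)·PV
  1       275.00       271.0695       271.0695         542.1390
  2       275.00       267.1952       534.3903       1,603.1710
  3       275.00       263.3762       790.1286       3,160.5145
  4       275.00       259.6118     1,038.4473       5,192.2367
  5       325.00       302.4288     1,512.1439       9,072.8631
  6       325.00       298.1062     1,788.6374      12,520.4617
  7       325.00       293.8455     2,056.9183      16,455.3464
  8    10,325.00     9,201.8182    73,614.5457     662,530.9115
  Σ                 11,157.4514    81,606.2810     711,077.6438
P = 11,157.4514.
Convexity = Σ t(t+1)·PV / [P·(1+y)²] = 711,077.6438 / (11,157.4514 × 1.029210) = 61.92242.

61.922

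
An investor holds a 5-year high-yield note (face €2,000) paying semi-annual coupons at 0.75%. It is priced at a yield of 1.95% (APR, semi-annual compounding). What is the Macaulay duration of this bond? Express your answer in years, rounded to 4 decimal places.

4.9136 years

Periodic yield y = 0.00975. Discount each cash flow and weight by its period:
  t   CF        PV=CF/(1+0.00975)^t    t·PV
  1         7.50         7.4276         7.4276
  2         7.50         7.3559        14.7117
  3         7.50         7.2848        21.8545
  4         7.50         7.2145        28.8580
  5         7.50         7.1448        35.7242
  6         7.50         7.0758        42.4550
  7         7.50         7.0075        49.0526
  8         7.50         6.9399        55.5188
  9         7.50         6.8728        61.8556
  10    2,007.50     1,821.8681    18,218.6812
  Σ                  1,886.1918    18,536.1392
Price P = Σ PV = 1,886.1918.
Macaulay duration = Σ(t·PV) / P = 18,536.1392 / 1,886.1918 = 9.82728 half-year periods.
In years: 9.82728 / 2 = 4.91364 years.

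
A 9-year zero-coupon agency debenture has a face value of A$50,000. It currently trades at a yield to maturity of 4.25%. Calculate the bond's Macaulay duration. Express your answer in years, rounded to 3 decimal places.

9.000 years

A zero-coupon bond has a single cash flow at maturity, so its Macaulay duration equals its maturity: 9 years.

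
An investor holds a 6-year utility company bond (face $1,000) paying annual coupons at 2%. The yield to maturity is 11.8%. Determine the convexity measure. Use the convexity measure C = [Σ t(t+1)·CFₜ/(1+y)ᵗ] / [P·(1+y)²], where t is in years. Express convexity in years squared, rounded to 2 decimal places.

With y = 0.118:
  t   CF        PV=CF/(1+0.118)^t    t·PV        t(t+1)·PV
  1        20.00        17.8891        17.8891          35.7782
  2        20.00        16.0010        32.0019          96.0058
  3        20.00        14.3121        42.9364         171.7457
  4        20.00        12.8016        51.2062         256.0311
  5        20.00        11.4504        57.2520         343.5123
  6     1,020.00       522.3353     3,134.0116      21,938.0813
  Σ                    594.7894     3,335.2973      22,841.1543
P = 594.7894.
Convexity = Σ t(t+1)·PV / [P·(1+y)²] = 22,841.1543 / (594.7894 × 1.249924) = 30.72354.

30.72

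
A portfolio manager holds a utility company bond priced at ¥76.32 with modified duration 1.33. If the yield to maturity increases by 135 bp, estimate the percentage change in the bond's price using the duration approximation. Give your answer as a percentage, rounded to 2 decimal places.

Duration approximation: ΔP/P ≈ -D_mod · Δy = -1.33 × (+0.0135) = -0.017955.
As a percentage: -1.7955%.

-1.80%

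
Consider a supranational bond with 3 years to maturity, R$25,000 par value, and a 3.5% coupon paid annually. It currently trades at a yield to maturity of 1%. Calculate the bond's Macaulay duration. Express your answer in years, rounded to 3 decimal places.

Periodic yield y = 0.01. Discount each cash flow and weight by its year:
  t   CF        PV=CF/(1+0.01)^t    t·PV
  1       875.00       866.3366       866.3366
  2       875.00       857.7590     1,715.5181
  3    25,875.00    25,114.0201    75,342.0602
  Σ                 26,838.1158    77,923.9150
Price P = Σ PV = 26,838.1158.
Macaulay duration = Σ(t·PV) / P = 77,923.9150 / 26,838.1158 = 2.90348 years.

2.903 years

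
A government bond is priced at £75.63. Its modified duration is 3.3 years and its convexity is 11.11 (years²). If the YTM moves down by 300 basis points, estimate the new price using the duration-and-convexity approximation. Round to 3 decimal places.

Duration effect: -D_mod·Δy = -3.3 × (-0.03) = +0.099000
Convexity effect: ½·C·(Δy)² = 0.5 × 11.11 × (-0.03)² = +0.0049995
ΔP/P ≈ +0.099000 + 0.0049995 = +0.1039995
New price ≈ 75.63 × (1 + 0.1039995) = 83.495482185.

£83.495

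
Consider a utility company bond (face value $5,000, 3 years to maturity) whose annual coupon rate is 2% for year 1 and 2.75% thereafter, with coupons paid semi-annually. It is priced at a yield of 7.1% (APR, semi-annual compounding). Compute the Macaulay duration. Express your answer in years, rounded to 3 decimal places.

2.910 years

Periodic yield y = 0.0355. Discount each cash flow and weight by its period:
  t   CF        PV=CF/(1+0.0355)^t    t·PV
  1        50.00        48.2859        48.2859
  2        50.00        46.6305        93.2609
  3        68.75        61.9188       185.7563
  4        68.75        59.7960       239.1841
  5        68.75        57.7460       288.7302
  6     5,068.75     4,111.4996    24,668.9976
  Σ                  4,385.8768    25,524.2150
Price P = Σ PV = 4,385.8768.
Macaulay duration = Σ(t·PV) / P = 25,524.2150 / 4,385.8768 = 5.81964 half-year periods.
In years: 5.81964 / 2 = 2.90982 years.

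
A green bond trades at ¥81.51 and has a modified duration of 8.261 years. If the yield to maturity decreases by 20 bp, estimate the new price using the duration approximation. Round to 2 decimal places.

¥82.86

Duration approximation: ΔP/P ≈ -D_mod · Δy = -8.261 × (-0.002) = +0.016522.
New price ≈ 81.51 × (1 + 0.016522) = 82.85670822.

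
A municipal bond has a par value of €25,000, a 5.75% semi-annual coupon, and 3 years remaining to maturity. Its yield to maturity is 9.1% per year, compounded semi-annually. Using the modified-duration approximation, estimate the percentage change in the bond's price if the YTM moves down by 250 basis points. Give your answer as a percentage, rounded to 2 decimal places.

Periodic yield y = 0.0455. Modified duration first:
  t   CF        PV=CF/(1+0.0455)^t    t·PV
  1       718.75       687.4701       687.4701
  2       718.75       657.5515     1,315.1030
  3       718.75       628.9350     1,886.8049
  4       718.75       601.5638     2,406.2553
  5       718.75       575.3839     2,876.9193
  6    25,718.75    19,692.7167   118,156.3004
  Σ                 22,843.6210   127,328.8530
P = 22,843.6210; D_Mac = 5.57393 half-year periods = 2.78697 yrs; D_mod = 2.78697/(1+0.0455) = 2.66568 yrs.
ΔP/P ≈ -D_mod · Δy = -2.66568 × (-0.025) = +0.066642 = +6.6642%.

+6.66%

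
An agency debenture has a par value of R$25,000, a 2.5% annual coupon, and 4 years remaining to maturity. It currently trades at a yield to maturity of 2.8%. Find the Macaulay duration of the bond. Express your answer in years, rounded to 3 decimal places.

Periodic yield y = 0.028. Discount each cash flow and weight by its year:
  t   CF        PV=CF/(1+0.028)^t    t·PV
  1       625.00       607.9767       607.9767
  2       625.00       591.4170     1,182.8340
  3       625.00       575.3083     1,725.9250
  4    25,625.00    22,945.1772    91,780.7087
  Σ                 24,719.8791    95,297.4443
Price P = Σ PV = 24,719.8791.
Macaulay duration = Σ(t·PV) / P = 95,297.4443 / 24,719.8791 = 3.85509 years.

3.855 years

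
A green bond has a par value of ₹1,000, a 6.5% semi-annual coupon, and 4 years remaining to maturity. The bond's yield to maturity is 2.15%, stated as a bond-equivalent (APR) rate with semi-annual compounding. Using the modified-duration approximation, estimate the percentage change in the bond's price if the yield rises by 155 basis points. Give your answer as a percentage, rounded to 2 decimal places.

-5.55%

Periodic yield y = 0.01075. Modified duration first:
  t   CF        PV=CF/(1+0.01075)^t    t·PV
  1        32.50        32.1543        32.1543
  2        32.50        31.8124        63.6247
  3        32.50        31.4740        94.4220
  4        32.50        31.1393       124.5571
  5        32.50        30.8081       154.0404
  6        32.50        30.4804       182.8825
  7        32.50        30.1562       211.0936
  8     1,032.50       947.8510     7,582.8078
  Σ                  1,165.8757     8,445.5825
P = 1,165.8757; D_Mac = 7.24398 half-year periods = 3.62199 yrs; D_mod = 3.62199/(1+0.01075) = 3.58347 yrs.
ΔP/P ≈ -D_mod · Δy = -3.58347 × (+0.0155) = -0.055544 = -5.5544%.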